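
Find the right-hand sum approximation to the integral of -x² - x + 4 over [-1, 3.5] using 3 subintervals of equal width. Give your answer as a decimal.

Δx = (3.5 − (-1))/3 = 1.5.
Right endpoints: 0.5, 2, 3.5.
f(0.5) = 3.25, f(2) = -2, f(3.5) = -11.75.
Sum = Δx · [f(0.5) + f(2) + f(3.5)].
Sum = -15.75.

-15.75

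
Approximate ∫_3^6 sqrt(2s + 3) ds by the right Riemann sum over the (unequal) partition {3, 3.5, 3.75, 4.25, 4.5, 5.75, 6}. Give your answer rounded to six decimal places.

Subinterval widths: 0.5, 0.25, 0.5, 0.25, 1.25, 0.25.
Right endpoints: 3.5, 3.75, 4.25, 4.5, 5.75, 6.
f(3.5) ≈ 3.162278, f(3.75) ≈ 3.240370, f(4.25) ≈ 3.391165, f(4.5) ≈ 3.464102, f(5.75) ≈ 3.807887, f(6) ≈ 3.872983.
Sum = Σ Δs_i · f(s_i).
Sum ≈ 10.680943.

10.680943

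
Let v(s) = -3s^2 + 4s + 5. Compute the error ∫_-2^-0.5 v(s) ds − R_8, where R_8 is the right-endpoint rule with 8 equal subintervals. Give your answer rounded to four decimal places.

Exact integral: ∫_-2^-0.5 v(s) ds = -7.875.
R_8 ≈ -6.284180.
Error ≈ -7.875 − (-6.284180) ≈ -1.5908.

-1.5908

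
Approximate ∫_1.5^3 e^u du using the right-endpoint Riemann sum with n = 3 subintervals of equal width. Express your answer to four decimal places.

19.8285

Δu = (3 − 1.5)/3 = 0.5.
Right endpoints: 2, 2.5, 3.
f(2) ≈ 7.3891, f(2.5) ≈ 12.1825, f(3) ≈ 20.0855.
Sum = Δu · [f(2) + f(2.5) + f(3)].
Sum ≈ 19.8285.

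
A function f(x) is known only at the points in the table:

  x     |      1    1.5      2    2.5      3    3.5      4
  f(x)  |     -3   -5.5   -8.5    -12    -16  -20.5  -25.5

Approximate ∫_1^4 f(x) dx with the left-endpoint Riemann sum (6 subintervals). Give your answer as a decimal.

-32.75

Δx = 0.5.
Sum = 0.5·[(-3) + (-5.5) + (-8.5) + (-12) + (-16) + (-20.5)] = -32.75.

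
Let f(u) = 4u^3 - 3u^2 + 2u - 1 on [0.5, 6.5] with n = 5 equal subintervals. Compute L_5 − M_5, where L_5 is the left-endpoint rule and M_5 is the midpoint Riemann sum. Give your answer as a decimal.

L_5 = 1012.26.
M_5 = 1518.42.
L_5 − M_5 = -506.16.

-506.16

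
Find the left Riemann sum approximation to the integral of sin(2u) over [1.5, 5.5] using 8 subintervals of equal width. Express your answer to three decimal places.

-0.170

Δu = (5.5 − 1.5)/8 = 0.5.
Left endpoints: 1.5, 2, 2.5, 3, 3.5, 4, 4.5, 5.
f(1.5) ≈ 0.141, f(2) ≈ -0.757, f(2.5) ≈ -0.959, f(3) ≈ -0.279, f(3.5) ≈ 0.657, f(4) ≈ 0.989, f(4.5) ≈ 0.412, f(5) ≈ -0.544.
Sum = Δu · [f(1.5) + f(2) + f(2.5) + ...].
Sum ≈ -0.170.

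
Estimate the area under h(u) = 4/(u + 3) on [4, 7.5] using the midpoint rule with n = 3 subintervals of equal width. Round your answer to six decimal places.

Δu = (7.5 − 4)/3 = 7/6.
Midpoints: 55/12, 5.75, 83/12.
h(55/12) = 48/91, h(5.75) = 16/35, h(83/12) = 48/119.
Sum = Δu · [h(55/12) + h(5.75) + h(83/12)].
Sum ≈ 1.619306.

1.619306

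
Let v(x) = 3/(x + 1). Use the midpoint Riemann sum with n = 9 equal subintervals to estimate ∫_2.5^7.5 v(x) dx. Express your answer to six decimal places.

Δx = (7.5 − 2.5)/9 = 5/9.
Midpoints: 25/9, 10/3, 35/9, 40/9, 5, 50/9, 55/9, 20/3, 65/9.
v(25/9) = 27/34, v(10/3) = 9/13, v(35/9) = 27/44, v(40/9) = 27/49, v(5) = 0.5, v(50/9) = 27/59, v(55/9) = 0.421875, v(20/3) = 9/23, v(65/9) = 27/74.
Sum = Δx · [v(25/9) + v(10/3) + v(35/9) + ...].
Sum ≈ 2.659307.

2.659307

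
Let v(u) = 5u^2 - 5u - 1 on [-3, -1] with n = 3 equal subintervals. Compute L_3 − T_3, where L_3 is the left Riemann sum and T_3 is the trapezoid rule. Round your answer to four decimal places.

16.6667

L_3 ≈ 78.740741.
T_3 ≈ 62.074074.
L_3 − T_3 ≈ 16.6667.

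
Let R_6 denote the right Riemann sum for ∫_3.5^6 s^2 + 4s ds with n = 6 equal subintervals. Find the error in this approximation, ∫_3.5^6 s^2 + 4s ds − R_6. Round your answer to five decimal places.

Exact integral: ∫_3.5^6 f(s) ds ≈ 105.2083333.
R_6 ≈ 112.3119213.
Error ≈ 105.2083333 − 112.3119213 ≈ -7.10359.

-7.10359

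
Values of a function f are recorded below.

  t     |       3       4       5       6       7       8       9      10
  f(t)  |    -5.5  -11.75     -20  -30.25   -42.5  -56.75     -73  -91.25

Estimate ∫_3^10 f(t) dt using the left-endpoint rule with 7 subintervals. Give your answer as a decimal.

-239.75

Δt = 1.
Sum = 1·[(-5.5) + (-11.75) + (-20) + (-30.25) + (-42.5) + (-56.75) + (-73)] = -239.75.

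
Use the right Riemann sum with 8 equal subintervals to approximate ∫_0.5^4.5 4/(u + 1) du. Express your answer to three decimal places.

4.746

Δu = (4.5 − 0.5)/8 = 0.5.
Right endpoints: 1, 1.5, 2, 2.5, 3, 3.5, 4, 4.5.
f(1) = 2, f(1.5) = 1.6, f(2) = 4/3, f(2.5) = 8/7, f(3) = 1, f(3.5) = 8/9, f(4) = 0.8, f(4.5) = 8/11.
Sum = Δu · [f(1) + f(1.5) + f(2) + ...].
Sum ≈ 4.746.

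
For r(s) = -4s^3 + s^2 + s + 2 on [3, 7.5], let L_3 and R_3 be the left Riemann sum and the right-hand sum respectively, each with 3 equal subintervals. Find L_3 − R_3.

L_3 = -1877.625.
R_3 = -4169.25.
L_3 − R_3 = 2291.625.

2291.625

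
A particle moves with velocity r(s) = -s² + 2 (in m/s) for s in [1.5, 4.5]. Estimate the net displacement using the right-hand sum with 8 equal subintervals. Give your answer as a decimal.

Δs = (4.5 − 1.5)/8 = 0.375.
Right endpoints: 1.875, 2.25, 2.625, 3, 3.375, 3.75, 4.125, 4.5.
r(1.875) = -1.515625, r(2.25) = -3.0625, r(2.625) = -4.890625, r(3) = -7, r(3.375) = -9.390625, r(3.75) = -12.0625, r(4.125) = -15.015625, r(4.5) = -18.25.
Sum = Δs · [r(1.875) + r(2.25) + r(2.625) + ...].
Sum = -26.6953125.

-26.6953125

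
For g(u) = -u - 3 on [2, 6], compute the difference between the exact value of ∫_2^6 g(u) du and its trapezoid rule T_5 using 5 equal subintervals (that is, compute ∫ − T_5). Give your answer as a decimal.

Exact integral: ∫_2^6 g(u) du = -28.
T_5 = -28.
Error = -28 − (-28) = 0.

0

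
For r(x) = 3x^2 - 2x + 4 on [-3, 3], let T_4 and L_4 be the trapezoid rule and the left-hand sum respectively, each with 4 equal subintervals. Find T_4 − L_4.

T_4 = 84.75.
L_4 = 93.75.
T_4 − L_4 = -9.

-9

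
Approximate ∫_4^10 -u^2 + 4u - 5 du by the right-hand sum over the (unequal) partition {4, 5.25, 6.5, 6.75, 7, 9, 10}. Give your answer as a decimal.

Subinterval widths: 1.25, 1.25, 0.25, 0.25, 2, 1.
Right endpoints: 5.25, 6.5, 6.75, 7, 9, 10.
f(5.25) = -11.5625, f(6.5) = -21.25, f(6.75) = -23.5625, f(7) = -26, f(9) = -50, f(10) = -65.
Sum = Σ Δu_i · f(u_i).
Sum = -218.40625.

-218.40625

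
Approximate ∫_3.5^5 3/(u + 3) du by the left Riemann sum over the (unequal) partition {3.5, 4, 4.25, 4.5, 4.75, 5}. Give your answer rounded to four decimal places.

Subinterval widths: 0.5, 0.25, 0.25, 0.25, 0.25.
Left endpoints: 3.5, 4, 4.25, 4.5, 4.75.
f(3.5) = 6/13, f(4) = 3/7, f(4.25) = 12/29, f(4.5) = 0.4, f(4.75) = 12/31.
Sum = Σ Δu_i · f(u_i).
Sum ≈ 0.6381.

0.6381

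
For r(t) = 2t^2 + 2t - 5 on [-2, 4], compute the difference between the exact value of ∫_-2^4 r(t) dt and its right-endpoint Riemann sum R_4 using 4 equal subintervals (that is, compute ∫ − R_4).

Exact integral: ∫_-2^4 r(t) dt = 30.
R_4 = 61.5.
Error = 30 − 61.5 = -31.5.

-31.5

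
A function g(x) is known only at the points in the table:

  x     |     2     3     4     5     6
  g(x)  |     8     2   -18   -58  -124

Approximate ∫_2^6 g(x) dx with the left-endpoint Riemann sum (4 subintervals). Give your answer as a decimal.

-66

Δx = 1.
Sum = 1·[8 + 2 + (-18) + (-58)] = -66.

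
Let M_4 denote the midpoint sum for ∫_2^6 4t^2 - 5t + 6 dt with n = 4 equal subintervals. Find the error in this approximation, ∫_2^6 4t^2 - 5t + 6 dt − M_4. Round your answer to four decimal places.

Exact integral: ∫_2^6 f(t) dt ≈ 221.333333.
M_4 = 220.
Error ≈ 221.333333 − 220 ≈ 1.3333.

1.3333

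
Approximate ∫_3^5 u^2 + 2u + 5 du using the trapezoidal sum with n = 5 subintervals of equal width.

Δu = (5 − 3)/5 = 0.4.
f(3) = 20, f(3.4) = 23.36, f(3.8) = 27.04, f(4.2) = 31.04, f(4.6) = 35.36, f(5) = 40.
T_5 = (Δu/2)·[f(u_0) + 2f(u_1) + ... + 2f(u_{4}) + f(u_5)].
Sum = 58.72.

58.72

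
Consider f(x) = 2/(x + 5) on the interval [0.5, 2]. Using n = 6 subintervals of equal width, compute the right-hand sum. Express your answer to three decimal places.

Δx = (2 − 0.5)/6 = 0.25.
Right endpoints: 0.75, 1, 1.25, 1.5, 1.75, 2.
f(0.75) = 8/23, f(1) = 1/3, f(1.25) = 0.32, f(1.5) = 4/13, f(1.75) = 8/27, f(2) = 2/7.
Sum = Δx · [f(0.75) + f(1) + f(1.25) + ...].
Sum ≈ 0.473.

0.473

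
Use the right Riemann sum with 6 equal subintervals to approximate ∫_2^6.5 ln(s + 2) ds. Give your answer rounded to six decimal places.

8.421857

Δs = (6.5 − 2)/6 = 0.75.
Right endpoints: 2.75, 3.5, 4.25, 5, 5.75, 6.5.
f(2.75) ≈ 1.558145, f(3.5) ≈ 1.704748, f(4.25) ≈ 1.832581, f(5) ≈ 1.945910, f(5.75) ≈ 2.047693, f(6.5) ≈ 2.140066.
Sum = Δs · [f(2.75) + f(3.5) + f(4.25) + ...].
Sum ≈ 8.421857.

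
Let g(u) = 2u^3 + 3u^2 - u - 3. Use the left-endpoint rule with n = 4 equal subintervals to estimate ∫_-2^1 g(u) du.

Δu = (1 − (-2))/4 = 0.75.
Left endpoints: -2, -1.25, -0.5, 0.25.
g(-2) = -5, g(-1.25) = -0.96875, g(-0.5) = -2, g(0.25) = -3.03125.
Sum = Δu · [g(-2) + g(-1.25) + g(-0.5) + g(0.25)].
Sum = -8.25.

-8.25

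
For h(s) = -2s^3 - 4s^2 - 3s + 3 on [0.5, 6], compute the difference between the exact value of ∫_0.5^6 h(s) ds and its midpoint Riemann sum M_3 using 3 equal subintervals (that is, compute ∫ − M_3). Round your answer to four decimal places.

Exact integral: ∫_0.5^6 h(s) ds ≈ -972.927083.
M_3 ≈ -936.725116.
Error ≈ -972.927083 − (-936.725116) ≈ -36.2020.

-36.2020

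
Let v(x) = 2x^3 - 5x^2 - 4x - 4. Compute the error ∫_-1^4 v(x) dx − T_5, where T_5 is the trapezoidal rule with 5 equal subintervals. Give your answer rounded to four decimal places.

-3.3333

Exact integral: ∫_-1^4 v(x) dx ≈ -30.833333.
T_5 = -27.5.
Error ≈ -30.833333 − (-27.5) ≈ -3.3333.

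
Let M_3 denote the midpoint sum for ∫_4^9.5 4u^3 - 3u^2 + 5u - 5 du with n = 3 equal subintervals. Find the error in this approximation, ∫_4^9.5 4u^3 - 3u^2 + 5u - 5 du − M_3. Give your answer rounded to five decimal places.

Exact integral: ∫_4^9.5 f(u) du = 7253.8125.
M_3 ≈ 7133.6527778.
Error ≈ 7253.8125 − 7133.6527778 ≈ 120.15972.

120.15972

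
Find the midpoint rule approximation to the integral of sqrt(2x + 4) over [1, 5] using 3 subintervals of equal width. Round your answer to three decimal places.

Δx = (5 − 1)/3 = 4/3.
Midpoints: 5/3, 3, 13/3.
f(5/3) ≈ 2.708, f(3) ≈ 3.162, f(13/3) ≈ 3.559.
Sum = Δx · [f(5/3) + f(3) + f(13/3)].
Sum ≈ 12.572.

12.572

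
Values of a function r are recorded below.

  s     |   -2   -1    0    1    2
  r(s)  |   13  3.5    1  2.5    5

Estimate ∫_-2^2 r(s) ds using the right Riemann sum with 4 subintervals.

12

Δs = 1.
Sum = 1·[3.5 + 1 + 2.5 + 5] = 12.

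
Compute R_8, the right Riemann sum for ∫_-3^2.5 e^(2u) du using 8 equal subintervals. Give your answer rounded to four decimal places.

Δu = (2.5 − (-3))/8 = 0.6875.
Right endpoints: -2.3125, -1.625, -0.9375, -0.25, 0.4375, 1.125, 1.8125, 2.5.
f(-2.3125) ≈ 0.0098, f(-1.625) ≈ 0.0388, f(-0.9375) ≈ 0.1534, f(-0.25) ≈ 0.6065, f(0.4375) ≈ 2.3989, f(1.125) ≈ 9.4877, f(1.8125) ≈ 37.5247, f(2.5) ≈ 148.4132.
Sum = Δu · [f(-2.3125) + f(-1.625) + f(-0.9375) + ...].
Sum ≈ 136.5602.

136.5602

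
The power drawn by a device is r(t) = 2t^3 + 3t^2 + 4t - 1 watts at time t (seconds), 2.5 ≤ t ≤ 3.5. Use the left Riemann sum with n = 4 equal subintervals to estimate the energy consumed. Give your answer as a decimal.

Δt = (3.5 − 2.5)/4 = 0.25.
Left endpoints: 2.5, 2.75, 3, 3.25.
r(2.5) = 59, r(2.75) = 74.28125, r(3) = 92, r(3.25) = 112.34375.
Sum = Δt · [r(2.5) + r(2.75) + r(3) + r(3.25)].
Sum = 84.40625.

84.40625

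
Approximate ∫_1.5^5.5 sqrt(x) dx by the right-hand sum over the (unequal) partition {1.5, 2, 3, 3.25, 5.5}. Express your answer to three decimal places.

8.167

Subinterval widths: 0.5, 1, 0.25, 2.25.
Right endpoints: 2, 3, 3.25, 5.5.
f(2) ≈ 1.414, f(3) ≈ 1.732, f(3.25) ≈ 1.803, f(5.5) ≈ 2.345.
Sum = Σ Δx_i · f(x_i).
Sum ≈ 8.167.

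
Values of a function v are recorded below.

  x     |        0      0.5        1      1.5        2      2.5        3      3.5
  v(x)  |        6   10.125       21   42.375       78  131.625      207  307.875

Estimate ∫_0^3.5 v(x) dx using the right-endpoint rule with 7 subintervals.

Δx = 0.5.
Sum = 0.5·[10.125 + 21 + 42.375 + 78 + 131.625 + 207 + 307.875] = 399.

399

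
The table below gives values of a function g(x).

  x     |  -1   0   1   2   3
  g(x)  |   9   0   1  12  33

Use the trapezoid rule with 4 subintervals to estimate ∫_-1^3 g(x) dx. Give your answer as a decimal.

34

Δx = 1.
T_4 = (1/2)·[9 + 2·0 + 2·1 + 2·12 + 33] = 34.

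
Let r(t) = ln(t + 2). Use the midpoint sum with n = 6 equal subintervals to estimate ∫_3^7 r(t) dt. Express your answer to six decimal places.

Δt = (7 − 3)/6 = 2/3.
Midpoints: 10/3, 4, 14/3, 16/3, 6, 20/3.
r(10/3) ≈ 1.673976, r(4) ≈ 1.791759, r(14/3) ≈ 1.897120, r(16/3) ≈ 1.992430, r(6) ≈ 2.079442, r(20/3) ≈ 2.159484.
Sum = Δt · [r(10/3) + r(4) + r(14/3) + ...].
Sum ≈ 7.729475.

7.729475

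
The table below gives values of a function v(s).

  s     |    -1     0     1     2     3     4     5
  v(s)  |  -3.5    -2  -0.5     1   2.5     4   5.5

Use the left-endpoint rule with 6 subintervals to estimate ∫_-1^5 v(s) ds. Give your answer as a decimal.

1.5

Δs = 1.
Sum = 1·[(-3.5) + (-2) + (-0.5) + 1 + 2.5 + 4] = 1.5.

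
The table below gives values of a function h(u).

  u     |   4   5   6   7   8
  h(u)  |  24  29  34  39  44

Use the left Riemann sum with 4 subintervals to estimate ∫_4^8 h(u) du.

Δu = 1.
Sum = 1·[24 + 29 + 34 + 39] = 126.

126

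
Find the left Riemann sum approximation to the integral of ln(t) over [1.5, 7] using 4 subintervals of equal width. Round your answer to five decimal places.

6.37403

Δt = (7 − 1.5)/4 = 1.375.
Left endpoints: 1.5, 2.875, 4.25, 5.625.
f(1.5) ≈ 0.40547, f(2.875) ≈ 1.05605, f(4.25) ≈ 1.44692, f(5.625) ≈ 1.72722.
Sum = Δt · [f(1.5) + f(2.875) + f(4.25) + f(5.625)].
Sum ≈ 6.37403.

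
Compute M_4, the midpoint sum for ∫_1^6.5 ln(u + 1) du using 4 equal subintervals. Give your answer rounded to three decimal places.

Δu = (6.5 − 1)/4 = 1.375.
Midpoints: 1.6875, 3.0625, 4.4375, 5.8125.
f(1.6875) ≈ 0.989, f(3.0625) ≈ 1.402, f(4.4375) ≈ 1.693, f(5.8125) ≈ 1.919.
Sum = Δu · [f(1.6875) + f(3.0625) + f(4.4375) + f(5.8125)].
Sum ≈ 8.253.

8.253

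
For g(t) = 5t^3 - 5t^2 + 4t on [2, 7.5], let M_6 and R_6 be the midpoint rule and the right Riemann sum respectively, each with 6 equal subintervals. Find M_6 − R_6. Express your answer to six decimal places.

-915.351345

M_6 ≈ 3324.27177373.
R_6 ≈ 4239.62311921.
M_6 − R_6 ≈ -915.351345.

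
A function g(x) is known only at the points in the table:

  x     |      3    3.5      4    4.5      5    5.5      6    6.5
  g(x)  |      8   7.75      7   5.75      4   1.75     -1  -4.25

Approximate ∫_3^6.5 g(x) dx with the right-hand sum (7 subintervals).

Δx = 0.5.
Sum = 0.5·[7.75 + 7 + 5.75 + 4 + 1.75 + (-1) + (-4.25)] = 10.5.

10.5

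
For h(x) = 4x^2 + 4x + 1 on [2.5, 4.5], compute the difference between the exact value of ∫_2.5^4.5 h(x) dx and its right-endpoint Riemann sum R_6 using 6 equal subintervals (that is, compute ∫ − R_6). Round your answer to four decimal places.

-10.8148

Exact integral: ∫_2.5^4.5 h(x) dx ≈ 130.666667.
R_6 ≈ 141.481481.
Error ≈ 130.666667 − 141.481481 ≈ -10.8148.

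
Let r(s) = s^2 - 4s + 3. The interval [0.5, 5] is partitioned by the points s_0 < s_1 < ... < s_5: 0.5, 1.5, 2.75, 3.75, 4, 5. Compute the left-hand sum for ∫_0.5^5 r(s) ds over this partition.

3.390625

Subinterval widths: 1, 1.25, 1, 0.25, 1.
Left endpoints: 0.5, 1.5, 2.75, 3.75, 4.
r(0.5) = 1.25, r(1.5) = -0.75, r(2.75) = -0.4375, r(3.75) = 2.0625, r(4) = 3.
Sum = Σ Δs_i · r(s_i).
Sum = 3.390625.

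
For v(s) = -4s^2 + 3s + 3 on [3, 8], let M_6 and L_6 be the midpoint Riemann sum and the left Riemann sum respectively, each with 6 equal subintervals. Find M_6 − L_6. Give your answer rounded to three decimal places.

-81.944

M_6 ≈ -548.00926.
L_6 ≈ -466.06481.
M_6 − L_6 ≈ -81.944.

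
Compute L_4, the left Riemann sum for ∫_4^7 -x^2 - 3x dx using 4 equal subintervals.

Δx = (7 − 4)/4 = 0.75.
Left endpoints: 4, 4.75, 5.5, 6.25.
f(4) = -28, f(4.75) = -36.8125, f(5.5) = -46.75, f(6.25) = -57.8125.
Sum = Δx · [f(4) + f(4.75) + f(5.5) + f(6.25)].
Sum = -127.03125.

-127.03125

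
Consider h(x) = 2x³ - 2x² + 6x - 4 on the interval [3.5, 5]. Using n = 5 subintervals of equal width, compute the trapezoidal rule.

Δx = (5 − 3.5)/5 = 0.3.
h(3.5) = 78.25, h(3.8) = 99.664, h(4.1) = 124.822, h(4.4) = 154.048, h(4.7) = 187.666, h(5) = 226.
T_5 = (Δx/2)·[h(x_0) + 2h(x_1) + ... + 2h(x_{4}) + h(x_5)].
Sum = 215.4975.

215.4975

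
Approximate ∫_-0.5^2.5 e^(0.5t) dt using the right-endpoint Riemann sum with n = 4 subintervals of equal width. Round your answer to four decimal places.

6.5033

Δt = (2.5 − (-0.5))/4 = 0.75.
Right endpoints: 0.25, 1, 1.75, 2.5.
f(0.25) ≈ 1.1331, f(1) ≈ 1.6487, f(1.75) ≈ 2.3989, f(2.5) ≈ 3.4903.
Sum = Δt · [f(0.25) + f(1) + f(1.75) + f(2.5)].
Sum ≈ 6.5033.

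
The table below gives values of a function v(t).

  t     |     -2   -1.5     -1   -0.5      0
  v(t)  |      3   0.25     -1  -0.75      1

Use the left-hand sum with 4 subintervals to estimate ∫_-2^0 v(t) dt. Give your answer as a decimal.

0.75

Δt = 0.5.
Sum = 0.5·[3 + 0.25 + (-1) + (-0.75)] = 0.75.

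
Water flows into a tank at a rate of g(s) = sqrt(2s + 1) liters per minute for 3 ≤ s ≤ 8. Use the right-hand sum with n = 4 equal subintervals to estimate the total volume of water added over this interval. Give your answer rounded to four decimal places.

Δs = (8 − 3)/4 = 1.25.
Right endpoints: 4.25, 5.5, 6.75, 8.
g(4.25) ≈ 3.0822, g(5.5) ≈ 3.4641, g(6.75) ≈ 3.8079, g(8) ≈ 4.1231.
Sum = Δs · [g(4.25) + g(5.5) + g(6.75) + g(8)].
Sum ≈ 18.0966.

18.0966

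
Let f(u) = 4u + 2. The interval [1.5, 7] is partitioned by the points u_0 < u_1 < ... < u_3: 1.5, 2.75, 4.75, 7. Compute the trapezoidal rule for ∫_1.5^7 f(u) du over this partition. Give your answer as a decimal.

Subinterval widths: 1.25, 2, 2.25.
f(1.5) = 8, f(2.75) = 13, f(4.75) = 21, f(7) = 30.
On each subinterval the trapezoid contributes (Δu_i/2)·[f(u_{i-1}) + f(u_i)].
Sum = 104.5.

104.5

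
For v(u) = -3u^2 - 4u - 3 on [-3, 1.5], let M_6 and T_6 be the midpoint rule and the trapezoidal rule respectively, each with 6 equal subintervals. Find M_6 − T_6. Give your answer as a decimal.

1.8984375

M_6 = -29.7421875.
T_6 = -31.640625.
M_6 − T_6 = 1.8984375.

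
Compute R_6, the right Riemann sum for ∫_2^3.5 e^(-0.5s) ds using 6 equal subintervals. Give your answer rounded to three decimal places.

Δs = (3.5 − 2)/6 = 0.25.
Right endpoints: 2.25, 2.5, 2.75, 3, 3.25, 3.5.
f(2.25) ≈ 0.325, f(2.5) ≈ 0.287, f(2.75) ≈ 0.253, f(3) ≈ 0.223, f(3.25) ≈ 0.197, f(3.5) ≈ 0.174.
Sum = Δs · [f(2.25) + f(2.5) + f(2.75) + ...].
Sum ≈ 0.364.

0.364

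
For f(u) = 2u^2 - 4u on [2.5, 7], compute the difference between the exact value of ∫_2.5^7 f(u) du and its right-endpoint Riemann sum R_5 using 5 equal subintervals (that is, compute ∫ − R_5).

-31.59

Exact integral: ∫_2.5^7 f(u) du = 132.75.
R_5 = 164.34.
Error = 132.75 − 164.34 = -31.59.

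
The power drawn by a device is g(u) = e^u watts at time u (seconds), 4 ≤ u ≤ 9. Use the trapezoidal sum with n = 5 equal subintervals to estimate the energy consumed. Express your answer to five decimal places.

Δu = (9 − 4)/5 = 1.
g(4) ≈ 54.59815, g(5) ≈ 148.41316, g(6) ≈ 403.42879, g(7) ≈ 1096.63316, g(8) ≈ 2980.95799, g(9) ≈ 8103.08393.
T_5 = (Δu/2)·[g(u_0) + 2g(u_1) + ... + 2g(u_{4}) + g(u_5)].
Sum ≈ 8708.27414.

8708.27414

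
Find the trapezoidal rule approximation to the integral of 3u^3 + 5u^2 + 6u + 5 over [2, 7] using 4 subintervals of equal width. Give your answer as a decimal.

2566.328125

Δu = (7 − 2)/4 = 1.25.
f(2) = 61, f(3.25) = 180.296875, f(4.5) = 406.625, f(5.75) = 775.140625, f(7) = 1321.
T_4 = (Δu/2)·[f(u_0) + 2f(u_1) + 2f(u_2) + 2f(u_3) + f(u_4)].
Sum = 2566.328125.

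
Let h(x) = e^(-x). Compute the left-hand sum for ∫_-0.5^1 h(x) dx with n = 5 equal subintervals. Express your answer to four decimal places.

1.4826

Δx = (1 − (-0.5))/5 = 0.3.
Left endpoints: -0.5, -0.2, 0.1, 0.4, 0.7.
h(-0.5) ≈ 1.6487, h(-0.2) ≈ 1.2214, h(0.1) ≈ 0.9048, h(0.4) ≈ 0.6703, h(0.7) ≈ 0.4966.
Sum = Δx · [h(-0.5) + h(-0.2) + h(0.1) + h(0.4) + h(0.7)].
Sum ≈ 1.4826.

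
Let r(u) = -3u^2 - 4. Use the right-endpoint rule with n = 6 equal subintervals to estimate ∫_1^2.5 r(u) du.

Δu = (2.5 − 1)/6 = 0.25.
Right endpoints: 1.25, 1.5, 1.75, 2, 2.25, 2.5.
r(1.25) = -8.6875, r(1.5) = -10.75, r(1.75) = -13.1875, r(2) = -16, r(2.25) = -19.1875, r(2.5) = -22.75.
Sum = Δu · [r(1.25) + r(1.5) + r(1.75) + ...].
Sum = -22.640625.

-22.640625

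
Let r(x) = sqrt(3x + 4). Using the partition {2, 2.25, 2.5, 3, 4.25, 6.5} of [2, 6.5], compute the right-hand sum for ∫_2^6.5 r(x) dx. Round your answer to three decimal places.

Subinterval widths: 0.25, 0.25, 0.5, 1.25, 2.25.
Right endpoints: 2.25, 2.5, 3, 4.25, 6.5.
r(2.25) ≈ 3.279, r(2.5) ≈ 3.391, r(3) ≈ 3.606, r(4.25) ≈ 4.093, r(6.5) ≈ 4.848.
Sum = Σ Δx_i · r(x_i).
Sum ≈ 19.493.

19.493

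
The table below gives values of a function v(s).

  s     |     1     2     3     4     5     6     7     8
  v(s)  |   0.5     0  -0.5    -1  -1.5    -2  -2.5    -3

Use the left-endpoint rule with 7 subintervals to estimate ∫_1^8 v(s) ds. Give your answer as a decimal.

Δs = 1.
Sum = 1·[0.5 + 0 + (-0.5) + (-1) + (-1.5) + (-2) + (-2.5)] = -7.

-7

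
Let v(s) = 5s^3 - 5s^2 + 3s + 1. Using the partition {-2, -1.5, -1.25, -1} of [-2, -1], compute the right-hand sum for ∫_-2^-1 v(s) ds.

Subinterval widths: 0.5, 0.25, 0.25.
Right endpoints: -1.5, -1.25, -1.
v(-1.5) = -31.625, v(-1.25) = -20.328125, v(-1) = -12.
Sum = Σ Δs_i · v(s_i).
Sum = -23.89453125.

-23.89453125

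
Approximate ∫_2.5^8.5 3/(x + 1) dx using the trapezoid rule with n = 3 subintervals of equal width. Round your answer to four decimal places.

Δx = (8.5 − 2.5)/3 = 2.
f(2.5) = 6/7, f(4.5) = 6/11, f(6.5) = 0.4, f(8.5) = 6/19.
T_3 = (Δx/2)·[f(x_0) + 2f(x_1) + 2f(x_2) + f(x_3)].
Sum ≈ 3.0638.

3.0638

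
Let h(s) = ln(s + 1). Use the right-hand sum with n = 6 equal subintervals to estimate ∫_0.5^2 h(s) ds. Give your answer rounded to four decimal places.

1.2725

Δs = (2 − 0.5)/6 = 0.25.
Right endpoints: 0.75, 1, 1.25, 1.5, 1.75, 2.
h(0.75) ≈ 0.5596, h(1) ≈ 0.6931, h(1.25) ≈ 0.8109, h(1.5) ≈ 0.9163, h(1.75) ≈ 1.0116, h(2) ≈ 1.0986.
Sum = Δs · [h(0.75) + h(1) + h(1.25) + ...].
Sum ≈ 1.2725.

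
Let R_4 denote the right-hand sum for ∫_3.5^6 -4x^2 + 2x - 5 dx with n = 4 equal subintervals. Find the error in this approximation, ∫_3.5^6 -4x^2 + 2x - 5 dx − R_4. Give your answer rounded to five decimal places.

Exact integral: ∫_3.5^6 f(x) dx ≈ -219.5833333.
R_4 = -248.359375.
Error ≈ -219.5833333 − (-248.359375) ≈ 28.77604.

28.77604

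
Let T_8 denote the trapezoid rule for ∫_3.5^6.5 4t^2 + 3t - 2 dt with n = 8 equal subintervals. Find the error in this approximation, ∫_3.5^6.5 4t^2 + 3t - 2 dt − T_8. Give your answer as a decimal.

Exact integral: ∫_3.5^6.5 f(t) dt = 348.
T_8 = 348.28125.
Error = 348 − 348.28125 = -0.28125.

-0.28125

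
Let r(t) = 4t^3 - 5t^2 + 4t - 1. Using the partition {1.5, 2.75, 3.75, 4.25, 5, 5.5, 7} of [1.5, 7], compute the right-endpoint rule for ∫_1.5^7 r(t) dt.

2634.34375

Subinterval widths: 1.25, 1, 0.5, 0.75, 0.5, 1.5.
Right endpoints: 2.75, 3.75, 4.25, 5, 5.5, 7.
r(2.75) = 55.375, r(3.75) = 154.625, r(4.25) = 232.75, r(5) = 394, r(5.5) = 535.25, r(7) = 1154.
Sum = Σ Δt_i · r(t_i).
Sum = 2634.34375.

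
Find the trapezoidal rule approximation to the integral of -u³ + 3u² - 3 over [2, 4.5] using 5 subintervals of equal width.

-23.59375

Δu = (4.5 − 2)/5 = 0.5.
f(2) = 1, f(2.5) = 0.125, f(3) = -3, f(3.5) = -9.125, f(4) = -19, f(4.5) = -33.375.
T_5 = (Δu/2)·[f(u_0) + 2f(u_1) + ... + 2f(u_{4}) + f(u_5)].
Sum = -23.59375.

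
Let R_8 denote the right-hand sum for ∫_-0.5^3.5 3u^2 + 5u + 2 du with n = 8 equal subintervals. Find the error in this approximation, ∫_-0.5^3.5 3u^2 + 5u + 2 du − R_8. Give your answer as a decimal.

-14.5

Exact integral: ∫_-0.5^3.5 f(u) du = 81.
R_8 = 95.5.
Error = 81 − 95.5 = -14.5.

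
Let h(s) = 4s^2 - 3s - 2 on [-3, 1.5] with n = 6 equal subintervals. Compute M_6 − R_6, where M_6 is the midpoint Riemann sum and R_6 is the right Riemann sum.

M_6 = 40.78125.
R_6 = 28.125.
M_6 − R_6 = 12.65625.

12.65625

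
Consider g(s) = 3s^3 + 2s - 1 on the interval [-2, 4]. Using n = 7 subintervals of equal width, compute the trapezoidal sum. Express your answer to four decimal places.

Δs = (4 − (-2))/7 = 6/7.
g(-2) = -29, g(-8/7) = -2663/343, g(-2/7) = -563/343, g(4/7) = 241/343, g(10/7) = 3637/343, g(16/7) = 13513/343, g(22/7) = 33757/343, g(4) = 199.
T_7 = (Δs/2)·[g(s_0) + 2g(s_1) + ... + 2g(s_{6}) + g(s_7)].
Sum ≈ 192.6122.

192.6122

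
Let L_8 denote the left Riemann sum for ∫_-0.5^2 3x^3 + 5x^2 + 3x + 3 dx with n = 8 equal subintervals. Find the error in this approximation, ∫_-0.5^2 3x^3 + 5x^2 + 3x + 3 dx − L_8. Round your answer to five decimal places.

7.43205

Exact integral: ∫_-0.5^2 f(x) dx ≈ 38.6197917.
L_8 ≈ 31.1877441.
Error ≈ 38.6197917 − 31.1877441 ≈ 7.43205.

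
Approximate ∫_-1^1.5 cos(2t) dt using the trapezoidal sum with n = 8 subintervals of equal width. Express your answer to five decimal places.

Δt = (1.5 − (-1))/8 = 0.3125.
f(-1) ≈ -0.41615, f(-0.6875) ≈ 0.19455, f(-0.375) ≈ 0.73169, f(-0.0625) ≈ 0.99220, f(0.25) ≈ 0.87758, f(0.5625) ≈ 0.43118, f(0.875) ≈ -0.17825, f(1.1875) ≈ -0.72028, f(1.5) ≈ -0.98999.
T_8 = (Δt/2)·[f(t_0) + 2f(t_1) + ... + 2f(t_{7}) + f(t_8)].
Sum ≈ 0.50800.

0.50800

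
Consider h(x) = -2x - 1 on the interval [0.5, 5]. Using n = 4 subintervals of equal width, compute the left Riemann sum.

Δx = (5 − 0.5)/4 = 1.125.
Left endpoints: 0.5, 1.625, 2.75, 3.875.
h(0.5) = -2, h(1.625) = -4.25, h(2.75) = -6.5, h(3.875) = -8.75.
Sum = Δx · [h(0.5) + h(1.625) + h(2.75) + h(3.875)].
Sum = -24.1875.

-24.1875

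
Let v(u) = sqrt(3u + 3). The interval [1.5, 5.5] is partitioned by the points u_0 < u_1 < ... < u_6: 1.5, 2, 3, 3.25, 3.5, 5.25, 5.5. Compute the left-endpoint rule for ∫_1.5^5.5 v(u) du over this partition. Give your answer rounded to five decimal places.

13.64045

Subinterval widths: 0.5, 1, 0.25, 0.25, 1.75, 0.25.
Left endpoints: 1.5, 2, 3, 3.25, 3.5, 5.25.
v(1.5) ≈ 2.73861, v(2) ≈ 3.00000, v(3) ≈ 3.46410, v(3.25) ≈ 3.57071, v(3.5) ≈ 3.67423, v(5.25) ≈ 4.33013.
Sum = Σ Δu_i · v(u_i).
Sum ≈ 13.64045.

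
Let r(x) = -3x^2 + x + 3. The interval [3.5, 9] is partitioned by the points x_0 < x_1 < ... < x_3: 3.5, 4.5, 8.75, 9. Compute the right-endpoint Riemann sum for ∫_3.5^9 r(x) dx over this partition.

-1037.234375

Subinterval widths: 1, 4.25, 0.25.
Right endpoints: 4.5, 8.75, 9.
r(4.5) = -53.25, r(8.75) = -217.9375, r(9) = -231.
Sum = Σ Δx_i · r(x_i).
Sum = -1037.234375.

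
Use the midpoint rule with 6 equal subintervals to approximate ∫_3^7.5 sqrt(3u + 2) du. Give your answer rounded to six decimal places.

Δu = (7.5 − 3)/6 = 0.75.
Midpoints: 3.375, 4.125, 4.875, 5.625, 6.375, 7.125.
f(3.375) ≈ 3.482097, f(4.125) ≈ 3.791438, f(4.875) ≈ 4.077377, f(5.625) ≈ 4.344537, f(6.375) ≈ 4.596194, f(7.125) ≈ 4.834770.
Sum = Δu · [f(3.375) + f(4.125) + f(4.875) + ...].
Sum ≈ 18.844809.

18.844809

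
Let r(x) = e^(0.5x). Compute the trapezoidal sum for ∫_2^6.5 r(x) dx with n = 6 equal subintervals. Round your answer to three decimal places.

Δx = (6.5 − 2)/6 = 0.75.
r(2) ≈ 2.718, r(2.75) ≈ 3.955, r(3.5) ≈ 5.755, r(4.25) ≈ 8.373, r(5) ≈ 12.182, r(5.75) ≈ 17.725, r(6.5) ≈ 25.790.
T_6 = (Δx/2)·[r(x_0) + 2r(x_1) + ... + 2r(x_{5}) + r(x_6)].
Sum ≈ 46.684.

46.684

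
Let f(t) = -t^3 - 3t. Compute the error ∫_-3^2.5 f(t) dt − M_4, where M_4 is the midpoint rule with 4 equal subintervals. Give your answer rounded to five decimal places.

0.64990

Exact integral: ∫_-3^2.5 f(t) dt = 14.609375.
M_4 ≈ 13.9594727.
Error ≈ 14.609375 − 13.9594727 ≈ 0.64990.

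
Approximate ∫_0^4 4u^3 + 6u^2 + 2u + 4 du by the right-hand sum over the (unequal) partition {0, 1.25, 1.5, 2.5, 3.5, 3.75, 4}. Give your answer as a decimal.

570.8125

Subinterval widths: 1.25, 0.25, 1, 1, 0.25, 0.25.
Right endpoints: 1.25, 1.5, 2.5, 3.5, 3.75, 4.
f(1.25) = 23.6875, f(1.5) = 34, f(2.5) = 109, f(3.5) = 256, f(3.75) = 306.8125, f(4) = 364.
Sum = Σ Δu_i · f(u_i).
Sum = 570.8125.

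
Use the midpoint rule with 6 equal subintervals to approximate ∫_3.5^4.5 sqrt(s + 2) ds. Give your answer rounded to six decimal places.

2.448800

Δs = (4.5 − 3.5)/6 = 1/6.
Midpoints: 43/12, 3.75, 47/12, 49/12, 4.25, 53/12.
f(43/12) ≈ 2.362908, f(3.75) ≈ 2.397916, f(47/12) ≈ 2.432420, f(49/12) ≈ 2.466441, f(4.25) ≈ 2.500000, f(53/12) ≈ 2.533114.
Sum = Δs · [f(43/12) + f(3.75) + f(47/12) + ...].
Sum ≈ 2.448800.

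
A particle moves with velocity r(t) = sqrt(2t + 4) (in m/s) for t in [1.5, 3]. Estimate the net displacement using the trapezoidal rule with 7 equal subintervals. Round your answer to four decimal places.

4.3673

Δt = (3 − 1.5)/7 = 3/14.
r(1.5) ≈ 2.6458, r(12/7) ≈ 2.7255, r(27/14) ≈ 2.8031, r(15/7) ≈ 2.8785, r(33/14) ≈ 2.9520, r(18/7) ≈ 3.0237, r(39/14) ≈ 3.0938, r(3) ≈ 3.1623.
T_7 = (Δt/2)·[r(t_0) + 2r(t_1) + ... + 2r(t_{6}) + r(t_7)].
Sum ≈ 4.3673.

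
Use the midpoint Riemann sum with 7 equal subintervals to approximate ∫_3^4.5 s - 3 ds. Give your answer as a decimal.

Δs = (4.5 − 3)/7 = 3/14.
Midpoints: 87/28, 93/28, 99/28, 3.75, 111/28, 117/28, 123/28.
f(87/28) = 3/28, f(93/28) = 9/28, f(99/28) = 15/28, f(3.75) = 0.75, f(111/28) = 27/28, f(117/28) = 33/28, f(123/28) = 39/28.
Sum = Δs · [f(87/28) + f(93/28) + f(99/28) + ...].
Sum = 1.125.

1.125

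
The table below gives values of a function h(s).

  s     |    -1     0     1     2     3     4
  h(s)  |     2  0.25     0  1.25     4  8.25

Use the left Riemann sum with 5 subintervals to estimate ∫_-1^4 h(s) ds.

7.5

Δs = 1.
Sum = 1·[2 + 0.25 + 0 + 1.25 + 4] = 7.5.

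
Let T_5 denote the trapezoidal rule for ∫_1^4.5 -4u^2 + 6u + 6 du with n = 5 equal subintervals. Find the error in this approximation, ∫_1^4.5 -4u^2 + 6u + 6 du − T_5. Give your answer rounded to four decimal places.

1.1433

Exact integral: ∫_1^4.5 f(u) du ≈ -41.416667.
T_5 = -42.56.
Error ≈ -41.416667 − (-42.56) ≈ 1.1433.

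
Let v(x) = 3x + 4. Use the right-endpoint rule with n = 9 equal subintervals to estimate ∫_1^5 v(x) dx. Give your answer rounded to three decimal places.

54.667

Δx = (5 − 1)/9 = 4/9.
Right endpoints: 13/9, 17/9, 7/3, 25/9, 29/9, 11/3, 37/9, 41/9, 5.
v(13/9) = 25/3, v(17/9) = 29/3, v(7/3) = 11, v(25/9) = 37/3, v(29/9) = 41/3, v(11/3) = 15, v(37/9) = 49/3, v(41/9) = 53/3, v(5) = 19.
Sum = Δx · [v(13/9) + v(17/9) + v(7/3) + ...].
Sum ≈ 54.667.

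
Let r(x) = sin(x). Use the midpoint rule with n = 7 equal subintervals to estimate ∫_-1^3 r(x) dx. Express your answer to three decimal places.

Δx = (3 − (-1))/7 = 4/7.
Midpoints: -5/7, -1/7, 3/7, 1, 11/7, 15/7, 19/7.
r(-5/7) ≈ -0.655, r(-1/7) ≈ -0.142, r(3/7) ≈ 0.416, r(1) ≈ 0.841, r(11/7) ≈ 1.000, r(15/7) ≈ 0.841, r(19/7) ≈ 0.414.
Sum = Δx · [r(-5/7) + r(-1/7) + r(3/7) + ...].
Sum ≈ 1.551.

1.551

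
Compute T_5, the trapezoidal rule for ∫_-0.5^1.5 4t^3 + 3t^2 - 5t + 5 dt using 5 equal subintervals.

13.98

Δt = (1.5 − (-0.5))/5 = 0.4.
f(-0.5) = 7.75, f(-0.1) = 5.526, f(0.3) = 3.878, f(0.7) = 4.342, f(1.1) = 8.454, f(1.5) = 17.75.
T_5 = (Δt/2)·[f(t_0) + 2f(t_1) + ... + 2f(t_{4}) + f(t_5)].
Sum = 13.98.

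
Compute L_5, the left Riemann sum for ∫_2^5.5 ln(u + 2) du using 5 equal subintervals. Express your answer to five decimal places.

Δu = (5.5 − 2)/5 = 0.7.
Left endpoints: 2, 2.7, 3.4, 4.1, 4.8.
f(2) ≈ 1.38629, f(2.7) ≈ 1.54756, f(3.4) ≈ 1.68640, f(4.1) ≈ 1.80829, f(4.8) ≈ 1.91692.
Sum = Δu · [f(2) + f(2.7) + f(3.4) + f(4.1) + f(4.8)].
Sum ≈ 5.84183.

5.84183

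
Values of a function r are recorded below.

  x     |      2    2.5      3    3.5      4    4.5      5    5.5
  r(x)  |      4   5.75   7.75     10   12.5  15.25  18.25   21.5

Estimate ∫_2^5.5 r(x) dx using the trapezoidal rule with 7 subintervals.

41.125

Δx = 0.5.
T_7 = (0.5/2)·[4 + 2·5.75 + 2·7.75 + 2·10 + 2·12.5 + 2·15.25 + 2·18.25 + 21.5] = 41.125.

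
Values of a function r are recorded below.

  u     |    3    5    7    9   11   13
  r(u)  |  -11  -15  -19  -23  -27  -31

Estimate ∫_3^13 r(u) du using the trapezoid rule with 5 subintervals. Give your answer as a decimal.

Δu = 2.
T_5 = (2/2)·[(-11) + 2·(-15) + 2·(-19) + 2·(-23) + 2·(-27) + (-31)] = -210.

-210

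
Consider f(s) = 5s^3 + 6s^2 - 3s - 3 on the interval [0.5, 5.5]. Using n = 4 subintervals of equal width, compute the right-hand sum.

Δs = (5.5 − 0.5)/4 = 1.25.
Right endpoints: 1.75, 3, 4.25, 5.5.
f(1.75) = 36.921875, f(3) = 177, f(4.25) = 476.453125, f(5.5) = 993.875.
Sum = Δs · [f(1.75) + f(3) + f(4.25) + f(5.5)].
Sum = 2105.3125.

2105.3125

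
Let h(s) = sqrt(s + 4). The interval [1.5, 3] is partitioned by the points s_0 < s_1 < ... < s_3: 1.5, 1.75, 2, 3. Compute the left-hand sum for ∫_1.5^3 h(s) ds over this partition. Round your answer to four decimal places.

3.6353

Subinterval widths: 0.25, 0.25, 1.
Left endpoints: 1.5, 1.75, 2.
h(1.5) ≈ 2.3452, h(1.75) ≈ 2.3979, h(2) ≈ 2.4495.
Sum = Σ Δs_i · h(s_i).
Sum ≈ 3.6353.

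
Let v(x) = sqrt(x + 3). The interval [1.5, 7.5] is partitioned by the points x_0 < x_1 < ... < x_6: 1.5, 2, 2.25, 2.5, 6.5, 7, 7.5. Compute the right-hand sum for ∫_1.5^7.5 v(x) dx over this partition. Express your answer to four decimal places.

Subinterval widths: 0.5, 0.25, 0.25, 4, 0.5, 0.5.
Right endpoints: 2, 2.25, 2.5, 6.5, 7, 7.5.
v(2) ≈ 2.2361, v(2.25) ≈ 2.2913, v(2.5) ≈ 2.3452, v(6.5) ≈ 3.0822, v(7) ≈ 3.1623, v(7.5) ≈ 3.2404.
Sum = Σ Δx_i · v(x_i).
Sum ≈ 17.8073.

17.8073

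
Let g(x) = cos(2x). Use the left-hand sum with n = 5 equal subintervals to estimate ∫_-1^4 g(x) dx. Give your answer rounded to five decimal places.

0.47423

Δx = (4 − (-1))/5 = 1.
Left endpoints: -1, 0, 1, 2, 3.
g(-1) ≈ -0.41615, g(0) ≈ 1.00000, g(1) ≈ -0.41615, g(2) ≈ -0.65364, g(3) ≈ 0.96017.
Sum = Δx · [g(-1) + g(0) + g(1) + g(2) + g(3)].
Sum ≈ 0.47423.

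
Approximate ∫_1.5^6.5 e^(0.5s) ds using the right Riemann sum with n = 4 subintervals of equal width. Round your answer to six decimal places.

63.673809

Δs = (6.5 − 1.5)/4 = 1.25.
Right endpoints: 2.75, 4, 5.25, 6.5.
f(2.75) ≈ 3.955077, f(4) ≈ 7.389056, f(5.25) ≈ 13.804574, f(6.5) ≈ 25.790340.
Sum = Δs · [f(2.75) + f(4) + f(5.25) + f(6.5)].
Sum ≈ 63.673809.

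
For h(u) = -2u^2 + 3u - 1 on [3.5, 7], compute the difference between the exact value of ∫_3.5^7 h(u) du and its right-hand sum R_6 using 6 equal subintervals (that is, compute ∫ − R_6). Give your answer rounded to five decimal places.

18.77199

Exact integral: ∫_3.5^7 h(u) du ≈ -148.4583333.
R_6 ≈ -167.2303241.
Error ≈ -148.4583333 − (-167.2303241) ≈ 18.77199.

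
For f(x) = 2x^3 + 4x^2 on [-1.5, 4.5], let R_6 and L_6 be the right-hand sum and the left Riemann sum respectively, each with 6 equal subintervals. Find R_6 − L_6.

261

R_6 = 472.
L_6 = 211.
R_6 − L_6 = 261.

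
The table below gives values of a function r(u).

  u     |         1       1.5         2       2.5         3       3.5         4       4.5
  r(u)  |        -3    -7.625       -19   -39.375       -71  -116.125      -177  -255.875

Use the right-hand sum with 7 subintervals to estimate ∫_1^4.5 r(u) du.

Δu = 0.5.
Sum = 0.5·[(-7.625) + (-19) + (-39.375) + (-71) + (-116.125) + (-177) + (-255.875)] = -343.

-343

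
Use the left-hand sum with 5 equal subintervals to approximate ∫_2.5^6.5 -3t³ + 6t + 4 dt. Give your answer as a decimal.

Δt = (6.5 − 2.5)/5 = 0.8.
Left endpoints: 2.5, 3.3, 4.1, 4.9, 5.7.
f(2.5) = -27.875, f(3.3) = -84.011, f(4.1) = -178.163, f(4.9) = -319.547, f(5.7) = -517.379.
Sum = Δt · [f(2.5) + f(3.3) + f(4.1) + f(4.9) + f(5.7)].
Sum = -901.58.

-901.58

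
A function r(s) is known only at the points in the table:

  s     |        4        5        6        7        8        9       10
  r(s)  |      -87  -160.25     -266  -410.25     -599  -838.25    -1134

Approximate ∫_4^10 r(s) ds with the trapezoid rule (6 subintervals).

-2884.25

Δs = 1.
T_6 = (1/2)·[(-87) + 2·(-160.25) + 2·(-266) + 2·(-410.25) + 2·(-599) + 2·(-838.25) + (-1134)] = -2884.25.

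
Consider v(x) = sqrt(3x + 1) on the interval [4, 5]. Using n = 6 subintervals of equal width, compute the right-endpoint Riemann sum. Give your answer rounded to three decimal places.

3.839

Δx = (5 − 4)/6 = 1/6.
Right endpoints: 25/6, 13/3, 4.5, 14/3, 29/6, 5.
v(25/6) ≈ 3.674, v(13/3) ≈ 3.742, v(4.5) ≈ 3.808, v(14/3) ≈ 3.873, v(29/6) ≈ 3.937, v(5) ≈ 4.000.
Sum = Δx · [v(25/6) + v(13/3) + v(4.5) + ...].
Sum ≈ 3.839.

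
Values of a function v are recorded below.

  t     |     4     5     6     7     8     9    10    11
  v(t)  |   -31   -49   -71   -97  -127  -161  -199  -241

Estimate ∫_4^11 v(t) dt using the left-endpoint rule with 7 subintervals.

Δt = 1.
Sum = 1·[(-31) + (-49) + (-71) + (-97) + (-127) + (-161) + (-199)] = -735.

-735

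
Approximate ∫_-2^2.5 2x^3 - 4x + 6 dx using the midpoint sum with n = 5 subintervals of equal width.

Δx = (2.5 − (-2))/5 = 0.9.
Midpoints: -1.55, -0.65, 0.25, 1.15, 2.05.
f(-1.55) = 4.75225, f(-0.65) = 8.05075, f(0.25) = 5.03125, f(1.15) = 4.44175, f(2.05) = 15.03025.
Sum = Δx · [f(-1.55) + f(-0.65) + f(0.25) + f(1.15) + f(2.05)].
Sum = 33.575625.

33.575625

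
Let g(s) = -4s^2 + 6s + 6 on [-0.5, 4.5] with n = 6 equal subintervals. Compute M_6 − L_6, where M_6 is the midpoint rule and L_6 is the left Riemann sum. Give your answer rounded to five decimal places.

-17.36111

M_6 ≈ -30.5092593.
L_6 ≈ -13.1481481.
M_6 − L_6 ≈ -17.36111.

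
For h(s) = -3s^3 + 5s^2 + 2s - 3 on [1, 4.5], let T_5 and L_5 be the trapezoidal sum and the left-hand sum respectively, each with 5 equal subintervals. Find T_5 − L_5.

T_5 = -153.48375.
L_5 = -94.99.
T_5 − L_5 = -58.49375.

-58.49375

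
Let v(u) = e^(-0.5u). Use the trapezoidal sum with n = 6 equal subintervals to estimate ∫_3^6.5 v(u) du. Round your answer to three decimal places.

0.371

Δu = (6.5 − 3)/6 = 7/12.
v(3) ≈ 0.223, v(43/12) ≈ 0.167, v(25/6) ≈ 0.125, v(4.75) ≈ 0.093, v(16/3) ≈ 0.069, v(71/12) ≈ 0.052, v(6.5) ≈ 0.039.
T_6 = (Δu/2)·[v(u_0) + 2v(u_1) + ... + 2v(u_{5}) + v(u_6)].
Sum ≈ 0.371.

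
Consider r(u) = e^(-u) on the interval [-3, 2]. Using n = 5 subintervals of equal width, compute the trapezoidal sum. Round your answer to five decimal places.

Δu = (2 − (-3))/5 = 1.
r(-3) ≈ 20.08554, r(-2) ≈ 7.38906, r(-1) ≈ 2.71828, r(0) ≈ 1.00000, r(1) ≈ 0.36788, r(2) ≈ 0.13534.
T_5 = (Δu/2)·[r(u_0) + 2r(u_1) + ... + 2r(u_{4}) + r(u_5)].
Sum ≈ 21.58565.

21.58565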